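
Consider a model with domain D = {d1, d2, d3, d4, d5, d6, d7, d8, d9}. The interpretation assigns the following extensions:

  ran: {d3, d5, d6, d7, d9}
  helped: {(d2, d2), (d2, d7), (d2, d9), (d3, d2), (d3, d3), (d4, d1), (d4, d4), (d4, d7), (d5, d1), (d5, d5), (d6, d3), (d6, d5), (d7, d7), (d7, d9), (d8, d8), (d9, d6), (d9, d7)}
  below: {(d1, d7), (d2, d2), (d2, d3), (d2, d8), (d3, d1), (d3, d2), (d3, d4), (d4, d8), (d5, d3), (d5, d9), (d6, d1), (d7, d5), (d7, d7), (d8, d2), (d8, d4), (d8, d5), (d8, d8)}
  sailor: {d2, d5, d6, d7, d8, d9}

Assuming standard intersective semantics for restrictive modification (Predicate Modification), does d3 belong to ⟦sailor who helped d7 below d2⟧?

no

⟦who helped d7⟧ = {x : ⟨x, d7⟩ ∈ ⟦helped⟧} = {d2, d4, d7, d9}
⟦below d2⟧ = {x : ⟨x, d2⟩ ∈ ⟦below⟧} = {d2, d3, d8}
⟦sailor⟧ = {d2, d5, d6, d7, d8, d9}
… ∩ ⟦who helped d7⟧ = {d2, d5, d6, d7, d8, d9} ∩ {d2, d4, d7, d9} = {d2, d7, d9}
… ∩ ⟦below d2⟧ = {d2, d7, d9} ∩ {d2, d3, d8} = {d2}
⟦sailor who helped d7 below d2⟧ = {d2}; d3 ∉ this set.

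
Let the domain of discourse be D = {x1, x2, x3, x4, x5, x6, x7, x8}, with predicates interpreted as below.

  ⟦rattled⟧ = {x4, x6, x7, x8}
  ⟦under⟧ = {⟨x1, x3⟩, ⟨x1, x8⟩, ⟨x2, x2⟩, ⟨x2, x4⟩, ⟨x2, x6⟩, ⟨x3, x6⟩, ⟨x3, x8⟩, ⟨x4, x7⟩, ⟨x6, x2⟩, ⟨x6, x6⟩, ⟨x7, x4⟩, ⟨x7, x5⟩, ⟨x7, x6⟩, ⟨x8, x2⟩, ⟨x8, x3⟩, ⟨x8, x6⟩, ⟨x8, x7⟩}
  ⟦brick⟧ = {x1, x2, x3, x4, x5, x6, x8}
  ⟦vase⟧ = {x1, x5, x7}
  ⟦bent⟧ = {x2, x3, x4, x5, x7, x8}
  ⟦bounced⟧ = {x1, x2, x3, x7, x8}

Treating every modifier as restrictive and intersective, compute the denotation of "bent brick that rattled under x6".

⟦that rattled⟧ = ⟦rattled⟧ = {x4, x6, x7, x8}
⟦under x6⟧ = {x : ⟨x, x6⟩ ∈ ⟦under⟧} = {x2, x3, x6, x7, x8}
⟦brick⟧ = {x1, x2, x3, x4, x5, x6, x8}
… ∩ ⟦that rattled⟧ = {x1, x2, x3, x4, x5, x6, x8} ∩ {x4, x6, x7, x8} = {x4, x6, x8}
… ∩ ⟦under x6⟧ = {x4, x6, x8} ∩ {x2, x3, x6, x7, x8} = {x6, x8}
… ∩ ⟦bent⟧ = {x6, x8} ∩ {x2, x3, x4, x5, x7, x8} = {x8}
So ⟦bent brick that rattled under x6⟧ = {x8}.

{x8}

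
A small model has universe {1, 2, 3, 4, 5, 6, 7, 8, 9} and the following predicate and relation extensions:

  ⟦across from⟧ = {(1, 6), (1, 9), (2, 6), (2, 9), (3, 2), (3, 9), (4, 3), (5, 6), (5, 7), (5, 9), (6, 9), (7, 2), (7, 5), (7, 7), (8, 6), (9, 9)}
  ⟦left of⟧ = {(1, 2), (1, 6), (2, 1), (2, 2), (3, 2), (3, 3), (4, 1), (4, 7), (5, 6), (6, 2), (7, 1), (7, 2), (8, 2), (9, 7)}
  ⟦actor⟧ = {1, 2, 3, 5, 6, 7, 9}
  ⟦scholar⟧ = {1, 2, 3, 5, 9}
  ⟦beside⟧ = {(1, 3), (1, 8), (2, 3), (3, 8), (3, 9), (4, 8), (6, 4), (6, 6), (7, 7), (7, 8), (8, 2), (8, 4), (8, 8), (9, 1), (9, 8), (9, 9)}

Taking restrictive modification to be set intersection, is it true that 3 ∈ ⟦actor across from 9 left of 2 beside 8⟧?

⟦across from 9⟧ = {x : ⟨x, 9⟩ ∈ ⟦across from⟧} = {1, 2, 3, 5, 6, 9}
⟦left of 2⟧ = {x : ⟨x, 2⟩ ∈ ⟦left of⟧} = {1, 2, 3, 6, 7, 8}
⟦beside 8⟧ = {x : ⟨x, 8⟩ ∈ ⟦beside⟧} = {1, 3, 4, 7, 8, 9}
⟦actor⟧ = {1, 2, 3, 5, 6, 7, 9}
… ∩ ⟦across from 9⟧ = {1, 2, 3, 5, 6, 7, 9} ∩ {1, 2, 3, 5, 6, 9} = {1, 2, 3, 5, 6, 9}
… ∩ ⟦left of 2⟧ = {1, 2, 3, 5, 6, 9} ∩ {1, 2, 3, 6, 7, 8} = {1, 2, 3, 6}
… ∩ ⟦beside 8⟧ = {1, 2, 3, 6} ∩ {1, 3, 4, 7, 8, 9} = {1, 3}
⟦actor across from 9 left of 2 beside 8⟧ = {1, 3}; 3 ∈ this set.

yes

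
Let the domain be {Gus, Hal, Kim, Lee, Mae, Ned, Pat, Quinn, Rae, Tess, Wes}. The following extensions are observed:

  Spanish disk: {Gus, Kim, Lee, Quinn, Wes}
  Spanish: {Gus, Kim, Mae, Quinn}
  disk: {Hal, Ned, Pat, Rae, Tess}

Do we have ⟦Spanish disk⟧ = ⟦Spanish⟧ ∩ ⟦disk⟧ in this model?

no

⟦Spanish⟧ ∩ ⟦disk⟧ = {Gus, Kim, Mae, Quinn} ∩ {Hal, Ned, Pat, Rae, Tess} = ∅
Observed ⟦Spanish disk⟧ = {Gus, Kim, Lee, Quinn, Wes}.
These differ, so the modifier is not intersective in this model.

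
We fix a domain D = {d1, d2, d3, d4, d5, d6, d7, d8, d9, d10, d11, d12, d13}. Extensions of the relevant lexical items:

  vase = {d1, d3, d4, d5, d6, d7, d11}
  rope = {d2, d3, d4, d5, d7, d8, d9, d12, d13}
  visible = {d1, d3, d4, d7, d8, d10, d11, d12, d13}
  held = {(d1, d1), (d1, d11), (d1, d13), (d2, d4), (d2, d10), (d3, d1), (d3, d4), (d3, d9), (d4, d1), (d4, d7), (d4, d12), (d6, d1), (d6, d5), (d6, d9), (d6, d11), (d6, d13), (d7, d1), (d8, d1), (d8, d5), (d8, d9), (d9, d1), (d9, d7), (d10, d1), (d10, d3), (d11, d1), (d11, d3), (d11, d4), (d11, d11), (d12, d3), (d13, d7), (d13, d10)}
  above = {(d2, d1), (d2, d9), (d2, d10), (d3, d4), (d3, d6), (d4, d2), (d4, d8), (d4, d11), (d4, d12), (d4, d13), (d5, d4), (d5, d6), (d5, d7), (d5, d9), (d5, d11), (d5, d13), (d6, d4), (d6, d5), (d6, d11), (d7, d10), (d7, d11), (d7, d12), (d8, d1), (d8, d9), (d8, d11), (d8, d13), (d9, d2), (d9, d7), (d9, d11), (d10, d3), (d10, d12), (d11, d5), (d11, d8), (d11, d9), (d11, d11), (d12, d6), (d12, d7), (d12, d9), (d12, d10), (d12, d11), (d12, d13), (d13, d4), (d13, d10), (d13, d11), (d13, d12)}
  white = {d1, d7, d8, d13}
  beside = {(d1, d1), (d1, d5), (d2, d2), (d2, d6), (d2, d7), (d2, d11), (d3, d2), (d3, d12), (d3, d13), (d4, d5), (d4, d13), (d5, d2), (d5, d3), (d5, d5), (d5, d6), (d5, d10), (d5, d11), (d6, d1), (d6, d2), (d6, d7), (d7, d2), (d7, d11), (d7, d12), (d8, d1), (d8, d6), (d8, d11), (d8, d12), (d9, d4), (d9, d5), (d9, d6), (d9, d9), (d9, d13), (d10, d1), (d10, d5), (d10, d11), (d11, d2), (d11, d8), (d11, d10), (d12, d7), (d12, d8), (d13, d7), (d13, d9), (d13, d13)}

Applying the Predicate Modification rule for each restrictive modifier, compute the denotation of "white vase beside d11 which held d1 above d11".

{d7}

⟦beside d11⟧ = {x : ⟨x, d11⟩ ∈ ⟦beside⟧} = {d2, d5, d7, d8, d10}
⟦which held d1⟧ = {x : ⟨x, d1⟩ ∈ ⟦held⟧} = {d1, d3, d4, d6, d7, d8, d9, d10, d11}
⟦above d11⟧ = {x : ⟨x, d11⟩ ∈ ⟦above⟧} = {d4, d5, d6, d7, d8, d9, d11, d12, d13}
⟦vase⟧ = {d1, d3, d4, d5, d6, d7, d11}
… ∩ ⟦beside d11⟧ = {d1, d3, d4, d5, d6, d7, d11} ∩ {d2, d5, d7, d8, d10} = {d5, d7}
… ∩ ⟦which held d1⟧ = {d5, d7} ∩ {d1, d3, d4, d6, d7, d8, d9, d10, d11} = {d7}
… ∩ ⟦above d11⟧ = {d7} ∩ {d4, d5, d6, d7, d8, d9, d11, d12, d13} = {d7}
… ∩ ⟦white⟧ = {d7} ∩ {d1, d7, d8, d13} = {d7}
So ⟦white vase beside d11 which held d1 above d11⟧ = {d7}.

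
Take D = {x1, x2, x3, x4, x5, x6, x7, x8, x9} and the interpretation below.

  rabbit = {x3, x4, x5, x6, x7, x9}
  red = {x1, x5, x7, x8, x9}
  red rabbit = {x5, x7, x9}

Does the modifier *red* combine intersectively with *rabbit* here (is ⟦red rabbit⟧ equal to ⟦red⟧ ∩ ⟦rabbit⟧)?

yes

⟦red⟧ ∩ ⟦rabbit⟧ = {x1, x5, x7, x8, x9} ∩ {x3, x4, x5, x6, x7, x9} = {x5, x7, x9}
Observed ⟦red rabbit⟧ = {x5, x7, x9}.
These coincide, so the modifier is intersective here.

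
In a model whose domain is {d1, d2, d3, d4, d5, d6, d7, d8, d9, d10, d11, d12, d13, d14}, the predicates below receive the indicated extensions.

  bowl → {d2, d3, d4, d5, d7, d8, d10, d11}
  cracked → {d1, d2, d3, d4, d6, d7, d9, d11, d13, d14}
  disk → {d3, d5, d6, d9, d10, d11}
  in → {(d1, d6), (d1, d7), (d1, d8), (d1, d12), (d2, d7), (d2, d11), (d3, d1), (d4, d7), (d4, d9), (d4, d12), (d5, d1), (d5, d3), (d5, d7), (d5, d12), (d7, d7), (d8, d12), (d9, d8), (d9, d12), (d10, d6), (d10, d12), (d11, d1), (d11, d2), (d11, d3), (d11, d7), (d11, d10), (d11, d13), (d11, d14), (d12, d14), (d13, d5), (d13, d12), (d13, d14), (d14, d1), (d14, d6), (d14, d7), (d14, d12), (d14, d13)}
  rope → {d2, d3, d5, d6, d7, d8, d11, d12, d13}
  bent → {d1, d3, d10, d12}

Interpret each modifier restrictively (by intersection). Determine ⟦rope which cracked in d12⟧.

⟦which cracked⟧ = ⟦cracked⟧ = {d1, d2, d3, d4, d6, d7, d9, d11, d13, d14}
⟦in d12⟧ = {x : ⟨x, d12⟩ ∈ ⟦in⟧} = {d1, d4, d5, d8, d9, d10, d13, d14}
⟦rope⟧ = {d2, d3, d5, d6, d7, d8, d11, d12, d13}
… ∩ ⟦which cracked⟧ = {d2, d3, d5, d6, d7, d8, d11, d12, d13} ∩ {d1, d2, d3, d4, d6, d7, d9, d11, d13, d14} = {d2, d3, d6, d7, d11, d13}
… ∩ ⟦in d12⟧ = {d2, d3, d6, d7, d11, d13} ∩ {d1, d4, d5, d8, d9, d10, d13, d14} = {d13}
So ⟦rope which cracked in d12⟧ = {d13}.

{d13}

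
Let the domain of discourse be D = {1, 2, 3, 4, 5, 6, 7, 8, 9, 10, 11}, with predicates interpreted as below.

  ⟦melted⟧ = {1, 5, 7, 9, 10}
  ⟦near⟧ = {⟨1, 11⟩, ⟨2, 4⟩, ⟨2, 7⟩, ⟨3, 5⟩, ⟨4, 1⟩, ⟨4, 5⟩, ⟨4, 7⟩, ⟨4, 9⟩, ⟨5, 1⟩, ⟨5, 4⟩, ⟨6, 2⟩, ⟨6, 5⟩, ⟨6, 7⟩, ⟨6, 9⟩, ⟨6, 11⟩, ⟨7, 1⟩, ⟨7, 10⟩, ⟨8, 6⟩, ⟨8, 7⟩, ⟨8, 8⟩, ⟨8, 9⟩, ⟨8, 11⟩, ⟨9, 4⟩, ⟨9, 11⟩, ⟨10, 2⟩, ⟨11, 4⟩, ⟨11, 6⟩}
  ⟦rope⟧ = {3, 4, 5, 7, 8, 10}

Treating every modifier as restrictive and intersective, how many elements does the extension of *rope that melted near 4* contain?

1

⟦that melted⟧ = ⟦melted⟧ = {1, 5, 7, 9, 10}
⟦near 4⟧ = {x : ⟨x, 4⟩ ∈ ⟦near⟧} = {2, 5, 9, 11}
⟦rope⟧ = {3, 4, 5, 7, 8, 10}
… ∩ ⟦that melted⟧ = {3, 4, 5, 7, 8, 10} ∩ {1, 5, 7, 9, 10} = {5, 7, 10}
… ∩ ⟦near 4⟧ = {5, 7, 10} ∩ {2, 5, 9, 11} = {5}
⟦rope that melted near 4⟧ = {5}, so the cardinality is 1.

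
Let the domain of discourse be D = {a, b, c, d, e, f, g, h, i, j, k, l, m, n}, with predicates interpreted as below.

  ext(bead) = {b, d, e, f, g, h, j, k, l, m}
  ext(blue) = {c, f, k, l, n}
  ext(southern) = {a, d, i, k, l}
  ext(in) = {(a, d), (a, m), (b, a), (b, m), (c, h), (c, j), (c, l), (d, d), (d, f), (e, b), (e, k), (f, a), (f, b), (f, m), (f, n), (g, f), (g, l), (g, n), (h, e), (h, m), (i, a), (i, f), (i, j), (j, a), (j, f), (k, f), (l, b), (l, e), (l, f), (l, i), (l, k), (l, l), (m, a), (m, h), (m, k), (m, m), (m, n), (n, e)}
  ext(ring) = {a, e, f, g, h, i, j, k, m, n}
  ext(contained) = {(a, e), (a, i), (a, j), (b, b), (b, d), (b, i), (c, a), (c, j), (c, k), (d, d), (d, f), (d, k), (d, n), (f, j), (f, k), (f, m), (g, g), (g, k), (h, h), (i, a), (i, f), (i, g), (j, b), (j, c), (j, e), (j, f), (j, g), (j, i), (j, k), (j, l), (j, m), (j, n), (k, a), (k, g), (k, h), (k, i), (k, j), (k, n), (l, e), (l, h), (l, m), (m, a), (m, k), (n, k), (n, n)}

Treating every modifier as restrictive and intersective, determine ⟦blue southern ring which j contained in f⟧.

{k}

⟦which j contained⟧ = {x : ⟨j, x⟩ ∈ ⟦contained⟧} = {b, c, e, f, g, i, k, l, m, n}
⟦in f⟧ = {x : ⟨x, f⟩ ∈ ⟦in⟧} = {d, g, i, j, k, l}
⟦ring⟧ = {a, e, f, g, h, i, j, k, m, n}
… ∩ ⟦which j contained⟧ = {a, e, f, g, h, i, j, k, m, n} ∩ {b, c, e, f, g, i, k, l, m, n} = {e, f, g, i, k, m, n}
… ∩ ⟦in f⟧ = {e, f, g, i, k, m, n} ∩ {d, g, i, j, k, l} = {g, i, k}
… ∩ ⟦blue⟧ = {g, i, k} ∩ {c, f, k, l, n} = {k}
… ∩ ⟦southern⟧ = {k} ∩ {a, d, i, k, l} = {k}
So ⟦blue southern ring which j contained in f⟧ = {k}.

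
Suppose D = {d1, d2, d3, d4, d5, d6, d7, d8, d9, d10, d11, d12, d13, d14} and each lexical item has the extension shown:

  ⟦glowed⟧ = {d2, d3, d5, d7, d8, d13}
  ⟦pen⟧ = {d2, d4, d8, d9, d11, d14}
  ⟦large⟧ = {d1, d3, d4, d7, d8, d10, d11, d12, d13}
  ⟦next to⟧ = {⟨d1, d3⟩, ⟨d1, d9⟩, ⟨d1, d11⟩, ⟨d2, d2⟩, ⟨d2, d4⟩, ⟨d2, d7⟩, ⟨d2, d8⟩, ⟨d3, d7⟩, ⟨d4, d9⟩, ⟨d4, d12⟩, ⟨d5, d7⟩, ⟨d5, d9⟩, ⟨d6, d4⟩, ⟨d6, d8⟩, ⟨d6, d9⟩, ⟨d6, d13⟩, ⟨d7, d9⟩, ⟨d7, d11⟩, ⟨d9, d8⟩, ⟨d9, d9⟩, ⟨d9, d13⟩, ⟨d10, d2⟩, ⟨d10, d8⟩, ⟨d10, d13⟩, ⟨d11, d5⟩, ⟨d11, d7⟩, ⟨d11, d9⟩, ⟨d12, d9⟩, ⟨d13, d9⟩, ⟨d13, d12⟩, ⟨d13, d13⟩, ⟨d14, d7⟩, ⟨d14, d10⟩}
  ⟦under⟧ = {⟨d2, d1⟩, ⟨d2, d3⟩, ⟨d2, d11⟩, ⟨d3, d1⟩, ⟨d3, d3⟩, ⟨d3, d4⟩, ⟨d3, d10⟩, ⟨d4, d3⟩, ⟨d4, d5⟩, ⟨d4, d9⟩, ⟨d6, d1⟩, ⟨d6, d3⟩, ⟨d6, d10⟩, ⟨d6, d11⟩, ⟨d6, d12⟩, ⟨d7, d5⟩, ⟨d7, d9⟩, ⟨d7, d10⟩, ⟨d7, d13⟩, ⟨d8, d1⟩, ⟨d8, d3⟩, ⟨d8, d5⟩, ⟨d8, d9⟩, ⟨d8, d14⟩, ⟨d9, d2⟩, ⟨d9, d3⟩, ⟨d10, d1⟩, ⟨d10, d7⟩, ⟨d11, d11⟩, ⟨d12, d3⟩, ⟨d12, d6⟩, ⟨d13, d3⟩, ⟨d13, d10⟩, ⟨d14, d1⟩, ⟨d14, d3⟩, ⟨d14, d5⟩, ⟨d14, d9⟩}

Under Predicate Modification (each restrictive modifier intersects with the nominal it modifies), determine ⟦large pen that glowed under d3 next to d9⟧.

{ }

⟦that glowed⟧ = ⟦glowed⟧ = {d2, d3, d5, d7, d8, d13}
⟦under d3⟧ = {x : ⟨x, d3⟩ ∈ ⟦under⟧} = {d2, d3, d4, d6, d8, d9, d12, d13, d14}
⟦next to d9⟧ = {x : ⟨x, d9⟩ ∈ ⟦next to⟧} = {d1, d4, d5, d6, d7, d9, d11, d12, d13}
⟦pen⟧ = {d2, d4, d8, d9, d11, d14}
… ∩ ⟦that glowed⟧ = {d2, d4, d8, d9, d11, d14} ∩ {d2, d3, d5, d7, d8, d13} = {d2, d8}
… ∩ ⟦under d3⟧ = {d2, d8} ∩ {d2, d3, d4, d6, d8, d9, d12, d13, d14} = {d2, d8}
… ∩ ⟦next to d9⟧ = {d2, d8} ∩ {d1, d4, d5, d6, d7, d9, d11, d12, d13} = ∅
… ∩ ⟦large⟧ = ∅ ∩ {d1, d3, d4, d7, d8, d10, d11, d12, d13} = ∅
So ⟦large pen that glowed under d3 next to d9⟧ = { }.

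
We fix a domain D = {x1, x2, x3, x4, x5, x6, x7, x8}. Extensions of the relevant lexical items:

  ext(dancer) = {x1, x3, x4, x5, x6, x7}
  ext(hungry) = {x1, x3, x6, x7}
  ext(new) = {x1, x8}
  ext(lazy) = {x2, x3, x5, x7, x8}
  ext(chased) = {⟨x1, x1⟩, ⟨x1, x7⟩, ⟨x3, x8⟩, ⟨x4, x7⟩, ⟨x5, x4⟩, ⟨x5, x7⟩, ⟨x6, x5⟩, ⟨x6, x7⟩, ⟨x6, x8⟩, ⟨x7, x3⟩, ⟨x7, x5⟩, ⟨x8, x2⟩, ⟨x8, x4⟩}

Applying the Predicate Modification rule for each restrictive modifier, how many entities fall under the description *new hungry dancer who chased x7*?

⟦who chased x7⟧ = {x : ⟨x, x7⟩ ∈ ⟦chased⟧} = {x1, x4, x5, x6}
⟦dancer⟧ = {x1, x3, x4, x5, x6, x7}
… ∩ ⟦who chased x7⟧ = {x1, x3, x4, x5, x6, x7} ∩ {x1, x4, x5, x6} = {x1, x4, x5, x6}
… ∩ ⟦new⟧ = {x1, x4, x5, x6} ∩ {x1, x8} = {x1}
… ∩ ⟦hungry⟧ = {x1} ∩ {x1, x3, x6, x7} = {x1}
⟦new hungry dancer who chased x7⟧ = {x1}, so the cardinality is 1.

1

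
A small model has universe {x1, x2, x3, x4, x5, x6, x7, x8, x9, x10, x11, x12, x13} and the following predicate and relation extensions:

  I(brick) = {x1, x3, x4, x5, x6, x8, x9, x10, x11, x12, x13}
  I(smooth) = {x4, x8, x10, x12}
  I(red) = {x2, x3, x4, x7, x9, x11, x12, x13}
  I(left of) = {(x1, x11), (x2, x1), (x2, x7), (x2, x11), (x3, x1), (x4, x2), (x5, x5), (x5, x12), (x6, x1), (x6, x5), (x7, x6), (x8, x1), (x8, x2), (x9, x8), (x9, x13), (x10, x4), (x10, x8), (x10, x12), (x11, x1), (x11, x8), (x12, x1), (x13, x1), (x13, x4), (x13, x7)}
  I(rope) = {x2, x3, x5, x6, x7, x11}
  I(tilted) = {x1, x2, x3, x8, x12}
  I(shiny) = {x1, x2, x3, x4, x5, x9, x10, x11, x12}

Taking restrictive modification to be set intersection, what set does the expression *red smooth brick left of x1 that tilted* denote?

⟦left of x1⟧ = {x : ⟨x, x1⟩ ∈ ⟦left of⟧} = {x2, x3, x6, x8, x11, x12, x13}
⟦that tilted⟧ = ⟦tilted⟧ = {x1, x2, x3, x8, x12}
⟦brick⟧ = {x1, x3, x4, x5, x6, x8, x9, x10, x11, x12, x13}
… ∩ ⟦left of x1⟧ = {x1, x3, x4, x5, x6, x8, x9, x10, x11, x12, x13} ∩ {x2, x3, x6, x8, x11, x12, x13} = {x3, x6, x8, x11, x12, x13}
… ∩ ⟦that tilted⟧ = {x3, x6, x8, x11, x12, x13} ∩ {x1, x2, x3, x8, x12} = {x3, x8, x12}
… ∩ ⟦red⟧ = {x3, x8, x12} ∩ {x2, x3, x4, x7, x9, x11, x12, x13} = {x3, x12}
… ∩ ⟦smooth⟧ = {x3, x12} ∩ {x4, x8, x10, x12} = {x12}
So ⟦red smooth brick left of x1 that tilted⟧ = {x12}.

{x12}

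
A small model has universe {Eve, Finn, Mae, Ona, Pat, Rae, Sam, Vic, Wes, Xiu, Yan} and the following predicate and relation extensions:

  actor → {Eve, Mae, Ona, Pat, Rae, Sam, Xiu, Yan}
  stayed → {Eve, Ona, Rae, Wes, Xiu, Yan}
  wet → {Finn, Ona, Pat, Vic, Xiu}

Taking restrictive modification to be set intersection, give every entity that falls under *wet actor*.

⟦actor⟧ = {Eve, Mae, Ona, Pat, Rae, Sam, Xiu, Yan}
… ∩ ⟦wet⟧ = {Eve, Mae, Ona, Pat, Rae, Sam, Xiu, Yan} ∩ {Finn, Ona, Pat, Vic, Xiu} = {Ona, Pat, Xiu}
So ⟦wet actor⟧ = {Ona, Pat, Xiu}.

{Ona, Pat, Xiu}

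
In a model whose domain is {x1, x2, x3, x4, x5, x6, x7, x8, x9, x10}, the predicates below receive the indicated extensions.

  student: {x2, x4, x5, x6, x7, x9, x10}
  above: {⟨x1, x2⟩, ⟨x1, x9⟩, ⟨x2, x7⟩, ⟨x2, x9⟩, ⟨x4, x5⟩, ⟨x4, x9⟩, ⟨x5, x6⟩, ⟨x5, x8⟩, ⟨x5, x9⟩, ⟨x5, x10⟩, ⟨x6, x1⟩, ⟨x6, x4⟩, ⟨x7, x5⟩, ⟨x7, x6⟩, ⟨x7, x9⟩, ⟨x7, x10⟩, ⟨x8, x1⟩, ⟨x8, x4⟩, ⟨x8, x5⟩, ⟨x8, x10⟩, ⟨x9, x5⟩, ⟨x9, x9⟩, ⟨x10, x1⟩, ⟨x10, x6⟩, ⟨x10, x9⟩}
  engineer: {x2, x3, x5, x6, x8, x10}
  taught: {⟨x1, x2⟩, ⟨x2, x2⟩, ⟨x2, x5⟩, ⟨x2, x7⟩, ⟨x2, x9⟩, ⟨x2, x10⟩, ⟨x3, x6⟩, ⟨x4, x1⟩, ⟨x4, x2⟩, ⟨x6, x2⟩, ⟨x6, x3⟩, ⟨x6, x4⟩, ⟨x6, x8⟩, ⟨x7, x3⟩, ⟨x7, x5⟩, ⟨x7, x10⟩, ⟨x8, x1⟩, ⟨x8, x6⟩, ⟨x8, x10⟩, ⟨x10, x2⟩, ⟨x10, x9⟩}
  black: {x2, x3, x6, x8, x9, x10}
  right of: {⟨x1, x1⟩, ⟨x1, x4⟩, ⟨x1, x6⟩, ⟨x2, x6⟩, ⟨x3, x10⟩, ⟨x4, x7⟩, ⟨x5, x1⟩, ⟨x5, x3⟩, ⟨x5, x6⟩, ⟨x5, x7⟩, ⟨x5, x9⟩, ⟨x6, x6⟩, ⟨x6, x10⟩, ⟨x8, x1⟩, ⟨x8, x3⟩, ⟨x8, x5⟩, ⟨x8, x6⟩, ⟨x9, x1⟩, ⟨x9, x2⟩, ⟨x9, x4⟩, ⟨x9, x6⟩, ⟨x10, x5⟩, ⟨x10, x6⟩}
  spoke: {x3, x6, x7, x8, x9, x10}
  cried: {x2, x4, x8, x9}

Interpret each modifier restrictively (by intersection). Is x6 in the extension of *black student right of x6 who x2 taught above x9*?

no

⟦right of x6⟧ = {x : ⟨x, x6⟩ ∈ ⟦right of⟧} = {x1, x2, x5, x6, x8, x9, x10}
⟦who x2 taught⟧ = {x : ⟨x2, x⟩ ∈ ⟦taught⟧} = {x2, x5, x7, x9, x10}
⟦above x9⟧ = {x : ⟨x, x9⟩ ∈ ⟦above⟧} = {x1, x2, x4, x5, x7, x9, x10}
⟦student⟧ = {x2, x4, x5, x6, x7, x9, x10}
… ∩ ⟦right of x6⟧ = {x2, x4, x5, x6, x7, x9, x10} ∩ {x1, x2, x5, x6, x8, x9, x10} = {x2, x5, x6, x9, x10}
… ∩ ⟦who x2 taught⟧ = {x2, x5, x6, x9, x10} ∩ {x2, x5, x7, x9, x10} = {x2, x5, x9, x10}
… ∩ ⟦above x9⟧ = {x2, x5, x9, x10} ∩ {x1, x2, x4, x5, x7, x9, x10} = {x2, x5, x9, x10}
… ∩ ⟦black⟧ = {x2, x5, x9, x10} ∩ {x2, x3, x6, x8, x9, x10} = {x2, x9, x10}
⟦black student right of x6 who x2 taught above x9⟧ = {x2, x9, x10}; x6 ∉ this set.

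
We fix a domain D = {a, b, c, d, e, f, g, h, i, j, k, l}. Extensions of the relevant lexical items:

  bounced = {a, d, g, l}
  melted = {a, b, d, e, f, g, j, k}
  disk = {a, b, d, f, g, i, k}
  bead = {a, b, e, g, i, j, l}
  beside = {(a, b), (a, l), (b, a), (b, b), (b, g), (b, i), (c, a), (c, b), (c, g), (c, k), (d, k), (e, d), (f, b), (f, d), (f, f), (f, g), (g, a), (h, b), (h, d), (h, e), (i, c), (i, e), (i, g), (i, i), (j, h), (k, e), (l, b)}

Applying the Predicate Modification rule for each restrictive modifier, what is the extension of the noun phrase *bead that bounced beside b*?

{a, l}

⟦that bounced⟧ = ⟦bounced⟧ = {a, d, g, l}
⟦beside b⟧ = {x : ⟨x, b⟩ ∈ ⟦beside⟧} = {a, b, c, f, h, l}
⟦bead⟧ = {a, b, e, g, i, j, l}
… ∩ ⟦that bounced⟧ = {a, b, e, g, i, j, l} ∩ {a, d, g, l} = {a, g, l}
… ∩ ⟦beside b⟧ = {a, g, l} ∩ {a, b, c, f, h, l} = {a, l}
So ⟦bead that bounced beside b⟧ = {a, l}.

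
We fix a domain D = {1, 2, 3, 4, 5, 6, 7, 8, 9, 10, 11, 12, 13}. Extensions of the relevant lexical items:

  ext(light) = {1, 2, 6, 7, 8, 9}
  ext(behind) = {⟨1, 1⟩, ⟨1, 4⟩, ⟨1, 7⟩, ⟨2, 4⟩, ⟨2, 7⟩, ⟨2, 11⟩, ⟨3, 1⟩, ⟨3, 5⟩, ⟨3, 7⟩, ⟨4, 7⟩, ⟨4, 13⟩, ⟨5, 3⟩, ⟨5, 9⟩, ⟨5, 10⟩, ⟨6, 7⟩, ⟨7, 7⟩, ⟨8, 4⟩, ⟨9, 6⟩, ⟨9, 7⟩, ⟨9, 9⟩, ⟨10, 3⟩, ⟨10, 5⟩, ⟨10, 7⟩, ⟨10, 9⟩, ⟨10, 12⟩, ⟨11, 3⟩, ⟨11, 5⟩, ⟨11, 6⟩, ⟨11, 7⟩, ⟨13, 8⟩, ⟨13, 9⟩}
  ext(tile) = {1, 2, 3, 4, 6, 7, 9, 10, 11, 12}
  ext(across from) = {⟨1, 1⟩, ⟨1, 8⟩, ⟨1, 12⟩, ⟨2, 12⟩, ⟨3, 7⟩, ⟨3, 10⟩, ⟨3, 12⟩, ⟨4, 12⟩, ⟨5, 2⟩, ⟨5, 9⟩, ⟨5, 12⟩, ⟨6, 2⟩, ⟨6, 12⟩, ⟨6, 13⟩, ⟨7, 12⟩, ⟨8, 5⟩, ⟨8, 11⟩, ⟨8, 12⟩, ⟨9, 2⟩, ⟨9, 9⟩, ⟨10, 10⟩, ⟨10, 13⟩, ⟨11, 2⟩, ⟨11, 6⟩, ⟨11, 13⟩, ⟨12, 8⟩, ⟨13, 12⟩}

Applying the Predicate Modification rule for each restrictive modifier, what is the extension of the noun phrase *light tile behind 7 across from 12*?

⟦behind 7⟧ = {x : ⟨x, 7⟩ ∈ ⟦behind⟧} = {1, 2, 3, 4, 6, 7, 9, 10, 11}
⟦across from 12⟧ = {x : ⟨x, 12⟩ ∈ ⟦across from⟧} = {1, 2, 3, 4, 5, 6, 7, 8, 13}
⟦tile⟧ = {1, 2, 3, 4, 6, 7, 9, 10, 11, 12}
… ∩ ⟦behind 7⟧ = {1, 2, 3, 4, 6, 7, 9, 10, 11, 12} ∩ {1, 2, 3, 4, 6, 7, 9, 10, 11} = {1, 2, 3, 4, 6, 7, 9, 10, 11}
… ∩ ⟦across from 12⟧ = {1, 2, 3, 4, 6, 7, 9, 10, 11} ∩ {1, 2, 3, 4, 5, 6, 7, 8, 13} = {1, 2, 3, 4, 6, 7}
… ∩ ⟦light⟧ = {1, 2, 3, 4, 6, 7} ∩ {1, 2, 6, 7, 8, 9} = {1, 2, 6, 7}
So ⟦light tile behind 7 across from 12⟧ = {1, 2, 6, 7}.

{1, 2, 6, 7}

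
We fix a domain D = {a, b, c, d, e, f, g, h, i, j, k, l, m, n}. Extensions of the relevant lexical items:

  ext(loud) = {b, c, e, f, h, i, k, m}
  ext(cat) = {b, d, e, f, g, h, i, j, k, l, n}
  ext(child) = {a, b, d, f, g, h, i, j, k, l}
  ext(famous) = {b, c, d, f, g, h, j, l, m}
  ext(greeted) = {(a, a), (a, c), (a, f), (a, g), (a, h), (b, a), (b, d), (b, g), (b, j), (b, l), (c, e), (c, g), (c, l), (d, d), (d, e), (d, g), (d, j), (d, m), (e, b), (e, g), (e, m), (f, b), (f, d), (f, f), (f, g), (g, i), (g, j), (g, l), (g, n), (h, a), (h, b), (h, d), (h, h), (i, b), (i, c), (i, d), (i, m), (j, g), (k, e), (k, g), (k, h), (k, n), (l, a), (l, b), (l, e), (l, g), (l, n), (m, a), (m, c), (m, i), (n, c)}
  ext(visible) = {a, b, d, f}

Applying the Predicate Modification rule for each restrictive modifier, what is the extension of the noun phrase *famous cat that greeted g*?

⟦that greeted g⟧ = {x : ⟨x, g⟩ ∈ ⟦greeted⟧} = {a, b, c, d, e, f, j, k, l}
⟦cat⟧ = {b, d, e, f, g, h, i, j, k, l, n}
… ∩ ⟦that greeted g⟧ = {b, d, e, f, g, h, i, j, k, l, n} ∩ {a, b, c, d, e, f, j, k, l} = {b, d, e, f, j, k, l}
… ∩ ⟦famous⟧ = {b, d, e, f, j, k, l} ∩ {b, c, d, f, g, h, j, l, m} = {b, d, f, j, l}
So ⟦famous cat that greeted g⟧ = {b, d, f, j, l}.

{b, d, f, j, l}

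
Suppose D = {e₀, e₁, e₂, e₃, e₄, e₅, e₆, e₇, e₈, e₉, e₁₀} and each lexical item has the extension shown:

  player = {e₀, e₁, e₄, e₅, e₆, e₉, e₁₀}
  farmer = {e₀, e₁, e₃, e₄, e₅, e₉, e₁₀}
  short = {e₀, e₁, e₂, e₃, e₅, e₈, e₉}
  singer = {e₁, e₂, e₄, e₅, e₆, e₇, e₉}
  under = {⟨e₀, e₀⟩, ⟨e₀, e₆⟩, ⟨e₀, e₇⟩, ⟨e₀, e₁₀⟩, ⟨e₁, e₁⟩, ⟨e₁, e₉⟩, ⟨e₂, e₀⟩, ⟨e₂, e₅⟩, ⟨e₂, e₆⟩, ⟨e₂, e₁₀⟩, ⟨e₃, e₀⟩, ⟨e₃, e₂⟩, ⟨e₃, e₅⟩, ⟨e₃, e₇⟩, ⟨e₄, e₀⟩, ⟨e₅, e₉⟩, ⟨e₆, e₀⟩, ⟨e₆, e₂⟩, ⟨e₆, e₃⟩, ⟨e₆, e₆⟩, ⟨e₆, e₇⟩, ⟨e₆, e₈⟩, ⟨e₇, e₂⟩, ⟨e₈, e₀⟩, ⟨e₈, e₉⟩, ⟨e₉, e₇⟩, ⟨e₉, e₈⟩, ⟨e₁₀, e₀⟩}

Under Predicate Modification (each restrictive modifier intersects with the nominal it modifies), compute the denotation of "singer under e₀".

{e₂, e₄, e₆}

⟦under e₀⟧ = {x : ⟨x, e₀⟩ ∈ ⟦under⟧} = {e₀, e₂, e₃, e₄, e₆, e₈, e₁₀}
⟦singer⟧ = {e₁, e₂, e₄, e₅, e₆, e₇, e₉}
… ∩ ⟦under e₀⟧ = {e₁, e₂, e₄, e₅, e₆, e₇, e₉} ∩ {e₀, e₂, e₃, e₄, e₆, e₈, e₁₀} = {e₂, e₄, e₆}
So ⟦singer under e₀⟧ = {e₂, e₄, e₆}.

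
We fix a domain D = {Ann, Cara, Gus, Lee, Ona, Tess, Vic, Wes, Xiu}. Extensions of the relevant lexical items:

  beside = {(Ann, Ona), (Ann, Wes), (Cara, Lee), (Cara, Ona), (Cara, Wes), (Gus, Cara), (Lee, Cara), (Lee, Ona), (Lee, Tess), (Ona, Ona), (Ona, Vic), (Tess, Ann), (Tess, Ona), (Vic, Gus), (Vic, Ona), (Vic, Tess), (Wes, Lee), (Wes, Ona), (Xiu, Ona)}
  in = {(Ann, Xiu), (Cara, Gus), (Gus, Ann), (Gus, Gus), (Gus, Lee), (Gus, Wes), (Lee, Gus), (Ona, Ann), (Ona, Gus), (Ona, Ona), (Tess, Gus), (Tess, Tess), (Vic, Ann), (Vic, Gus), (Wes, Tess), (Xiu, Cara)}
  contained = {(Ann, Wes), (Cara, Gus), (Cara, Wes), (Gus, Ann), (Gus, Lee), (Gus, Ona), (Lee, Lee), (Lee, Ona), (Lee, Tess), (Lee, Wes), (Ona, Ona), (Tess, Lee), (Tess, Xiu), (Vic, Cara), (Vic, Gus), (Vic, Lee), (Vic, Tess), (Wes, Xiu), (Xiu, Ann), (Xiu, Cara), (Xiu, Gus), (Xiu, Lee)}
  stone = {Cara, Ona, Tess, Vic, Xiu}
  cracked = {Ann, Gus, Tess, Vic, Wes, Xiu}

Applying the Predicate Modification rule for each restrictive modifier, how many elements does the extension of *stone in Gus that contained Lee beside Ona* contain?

2

⟦in Gus⟧ = {x : ⟨x, Gus⟩ ∈ ⟦in⟧} = {Cara, Gus, Lee, Ona, Tess, Vic}
⟦that contained Lee⟧ = {x : ⟨x, Lee⟩ ∈ ⟦contained⟧} = {Gus, Lee, Tess, Vic, Xiu}
⟦beside Ona⟧ = {x : ⟨x, Ona⟩ ∈ ⟦beside⟧} = {Ann, Cara, Lee, Ona, Tess, Vic, Wes, Xiu}
⟦stone⟧ = {Cara, Ona, Tess, Vic, Xiu}
… ∩ ⟦in Gus⟧ = {Cara, Ona, Tess, Vic, Xiu} ∩ {Cara, Gus, Lee, Ona, Tess, Vic} = {Cara, Ona, Tess, Vic}
… ∩ ⟦that contained Lee⟧ = {Cara, Ona, Tess, Vic} ∩ {Gus, Lee, Tess, Vic, Xiu} = {Tess, Vic}
… ∩ ⟦beside Ona⟧ = {Tess, Vic} ∩ {Ann, Cara, Lee, Ona, Tess, Vic, Wes, Xiu} = {Tess, Vic}
⟦stone in Gus that contained Lee beside Ona⟧ = {Tess, Vic}, so the cardinality is 2.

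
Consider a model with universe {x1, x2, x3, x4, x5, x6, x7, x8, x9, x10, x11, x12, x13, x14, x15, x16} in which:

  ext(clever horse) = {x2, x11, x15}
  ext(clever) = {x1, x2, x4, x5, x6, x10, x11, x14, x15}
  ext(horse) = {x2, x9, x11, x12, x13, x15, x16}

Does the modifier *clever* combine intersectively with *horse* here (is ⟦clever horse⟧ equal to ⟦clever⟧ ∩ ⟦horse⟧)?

yes

⟦clever⟧ ∩ ⟦horse⟧ = {x1, x2, x4, x5, x6, x10, x11, x14, x15} ∩ {x2, x9, x11, x12, x13, x15, x16} = {x2, x11, x15}
Observed ⟦clever horse⟧ = {x2, x11, x15}.
These coincide, so the modifier is intersective here.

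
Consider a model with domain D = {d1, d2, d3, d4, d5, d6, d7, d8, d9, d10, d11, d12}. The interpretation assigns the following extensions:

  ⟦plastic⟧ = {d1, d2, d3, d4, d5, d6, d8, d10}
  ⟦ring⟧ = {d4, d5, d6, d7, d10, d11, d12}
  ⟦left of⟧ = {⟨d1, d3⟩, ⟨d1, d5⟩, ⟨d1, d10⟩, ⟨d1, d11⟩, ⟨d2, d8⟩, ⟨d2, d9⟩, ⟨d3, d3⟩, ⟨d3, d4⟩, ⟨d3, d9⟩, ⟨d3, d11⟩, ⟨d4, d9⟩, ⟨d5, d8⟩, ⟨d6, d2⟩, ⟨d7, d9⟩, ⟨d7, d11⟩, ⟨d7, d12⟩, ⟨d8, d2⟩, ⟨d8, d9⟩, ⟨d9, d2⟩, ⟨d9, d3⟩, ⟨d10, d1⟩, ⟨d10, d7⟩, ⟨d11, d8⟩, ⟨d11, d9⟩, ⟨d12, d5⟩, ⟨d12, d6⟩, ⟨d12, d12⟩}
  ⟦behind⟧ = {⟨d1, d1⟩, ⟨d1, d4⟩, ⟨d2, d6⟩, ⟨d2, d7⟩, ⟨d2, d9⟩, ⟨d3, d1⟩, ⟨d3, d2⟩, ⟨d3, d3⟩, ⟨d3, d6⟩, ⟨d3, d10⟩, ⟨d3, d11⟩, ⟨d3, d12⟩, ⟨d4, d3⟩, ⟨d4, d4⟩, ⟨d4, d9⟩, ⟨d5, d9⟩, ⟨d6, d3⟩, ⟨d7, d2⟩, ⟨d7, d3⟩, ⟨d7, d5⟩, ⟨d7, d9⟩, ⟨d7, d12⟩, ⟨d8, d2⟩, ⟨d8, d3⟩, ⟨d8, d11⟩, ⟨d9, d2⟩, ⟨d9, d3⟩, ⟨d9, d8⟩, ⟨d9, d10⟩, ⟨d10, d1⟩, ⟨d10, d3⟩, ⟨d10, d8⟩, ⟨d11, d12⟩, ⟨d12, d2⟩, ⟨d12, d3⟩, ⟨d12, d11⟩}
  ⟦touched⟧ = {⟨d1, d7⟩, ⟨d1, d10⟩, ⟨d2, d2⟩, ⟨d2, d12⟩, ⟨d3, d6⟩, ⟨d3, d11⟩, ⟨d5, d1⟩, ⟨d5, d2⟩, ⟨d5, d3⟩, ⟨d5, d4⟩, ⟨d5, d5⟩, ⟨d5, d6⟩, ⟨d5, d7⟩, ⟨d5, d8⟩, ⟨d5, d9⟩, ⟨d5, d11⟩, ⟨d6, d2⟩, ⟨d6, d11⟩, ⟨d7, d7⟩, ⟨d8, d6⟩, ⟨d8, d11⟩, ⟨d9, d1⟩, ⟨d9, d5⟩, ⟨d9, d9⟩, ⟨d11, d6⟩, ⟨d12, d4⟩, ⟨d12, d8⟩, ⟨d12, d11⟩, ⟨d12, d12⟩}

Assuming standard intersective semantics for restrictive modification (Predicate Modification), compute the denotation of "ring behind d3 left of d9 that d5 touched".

{d4, d7}

⟦behind d3⟧ = {x : ⟨x, d3⟩ ∈ ⟦behind⟧} = {d3, d4, d6, d7, d8, d9, d10, d12}
⟦left of d9⟧ = {x : ⟨x, d9⟩ ∈ ⟦left of⟧} = {d2, d3, d4, d7, d8, d11}
⟦that d5 touched⟧ = {x : ⟨d5, x⟩ ∈ ⟦touched⟧} = {d1, d2, d3, d4, d5, d6, d7, d8, d9, d11}
⟦ring⟧ = {d4, d5, d6, d7, d10, d11, d12}
… ∩ ⟦behind d3⟧ = {d4, d5, d6, d7, d10, d11, d12} ∩ {d3, d4, d6, d7, d8, d9, d10, d12} = {d4, d6, d7, d10, d12}
… ∩ ⟦left of d9⟧ = {d4, d6, d7, d10, d12} ∩ {d2, d3, d4, d7, d8, d11} = {d4, d7}
… ∩ ⟦that d5 touched⟧ = {d4, d7} ∩ {d1, d2, d3, d4, d5, d6, d7, d8, d9, d11} = {d4, d7}
So ⟦ring behind d3 left of d9 that d5 touched⟧ = {d4, d7}.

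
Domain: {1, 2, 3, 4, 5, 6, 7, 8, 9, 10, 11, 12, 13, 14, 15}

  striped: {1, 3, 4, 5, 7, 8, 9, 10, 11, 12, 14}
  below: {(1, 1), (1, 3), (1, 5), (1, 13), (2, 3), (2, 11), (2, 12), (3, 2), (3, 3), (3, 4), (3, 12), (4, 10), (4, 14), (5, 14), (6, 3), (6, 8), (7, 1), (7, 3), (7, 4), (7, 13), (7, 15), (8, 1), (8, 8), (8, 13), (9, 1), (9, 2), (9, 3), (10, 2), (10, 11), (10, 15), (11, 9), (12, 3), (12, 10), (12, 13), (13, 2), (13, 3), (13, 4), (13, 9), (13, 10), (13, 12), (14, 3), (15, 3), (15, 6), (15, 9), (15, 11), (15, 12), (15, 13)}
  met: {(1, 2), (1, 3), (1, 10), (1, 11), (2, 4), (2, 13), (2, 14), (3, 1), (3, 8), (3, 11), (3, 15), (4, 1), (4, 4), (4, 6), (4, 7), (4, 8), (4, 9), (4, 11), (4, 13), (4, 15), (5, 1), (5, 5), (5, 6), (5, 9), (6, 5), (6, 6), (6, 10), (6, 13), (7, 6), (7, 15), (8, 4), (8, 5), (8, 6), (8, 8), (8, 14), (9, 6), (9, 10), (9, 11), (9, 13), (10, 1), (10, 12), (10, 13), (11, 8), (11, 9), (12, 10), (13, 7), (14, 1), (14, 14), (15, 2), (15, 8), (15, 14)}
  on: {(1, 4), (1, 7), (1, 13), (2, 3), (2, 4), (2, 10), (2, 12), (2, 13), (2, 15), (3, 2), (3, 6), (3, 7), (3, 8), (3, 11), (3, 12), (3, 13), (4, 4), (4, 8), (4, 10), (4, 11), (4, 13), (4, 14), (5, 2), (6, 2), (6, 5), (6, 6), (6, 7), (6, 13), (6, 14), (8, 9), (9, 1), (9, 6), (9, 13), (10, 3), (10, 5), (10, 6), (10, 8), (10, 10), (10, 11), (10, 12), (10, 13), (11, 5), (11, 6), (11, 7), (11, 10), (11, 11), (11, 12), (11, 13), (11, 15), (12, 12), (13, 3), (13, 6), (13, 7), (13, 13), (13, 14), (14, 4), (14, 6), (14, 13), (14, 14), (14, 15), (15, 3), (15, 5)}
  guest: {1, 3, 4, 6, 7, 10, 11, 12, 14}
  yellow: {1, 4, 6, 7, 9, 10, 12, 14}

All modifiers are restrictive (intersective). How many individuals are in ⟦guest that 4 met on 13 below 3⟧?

⟦that 4 met⟧ = {x : ⟨4, x⟩ ∈ ⟦met⟧} = {1, 4, 6, 7, 8, 9, 11, 13, 15}
⟦on 13⟧ = {x : ⟨x, 13⟩ ∈ ⟦on⟧} = {1, 2, 3, 4, 6, 9, 10, 11, 13, 14}
⟦below 3⟧ = {x : ⟨x, 3⟩ ∈ ⟦below⟧} = {1, 2, 3, 6, 7, 9, 12, 13, 14, 15}
⟦guest⟧ = {1, 3, 4, 6, 7, 10, 11, 12, 14}
… ∩ ⟦that 4 met⟧ = {1, 3, 4, 6, 7, 10, 11, 12, 14} ∩ {1, 4, 6, 7, 8, 9, 11, 13, 15} = {1, 4, 6, 7, 11}
… ∩ ⟦on 13⟧ = {1, 4, 6, 7, 11} ∩ {1, 2, 3, 4, 6, 9, 10, 11, 13, 14} = {1, 4, 6, 11}
… ∩ ⟦below 3⟧ = {1, 4, 6, 11} ∩ {1, 2, 3, 6, 7, 9, 12, 13, 14, 15} = {1, 6}
⟦guest that 4 met on 13 below 3⟧ = {1, 6}, so the cardinality is 2.

2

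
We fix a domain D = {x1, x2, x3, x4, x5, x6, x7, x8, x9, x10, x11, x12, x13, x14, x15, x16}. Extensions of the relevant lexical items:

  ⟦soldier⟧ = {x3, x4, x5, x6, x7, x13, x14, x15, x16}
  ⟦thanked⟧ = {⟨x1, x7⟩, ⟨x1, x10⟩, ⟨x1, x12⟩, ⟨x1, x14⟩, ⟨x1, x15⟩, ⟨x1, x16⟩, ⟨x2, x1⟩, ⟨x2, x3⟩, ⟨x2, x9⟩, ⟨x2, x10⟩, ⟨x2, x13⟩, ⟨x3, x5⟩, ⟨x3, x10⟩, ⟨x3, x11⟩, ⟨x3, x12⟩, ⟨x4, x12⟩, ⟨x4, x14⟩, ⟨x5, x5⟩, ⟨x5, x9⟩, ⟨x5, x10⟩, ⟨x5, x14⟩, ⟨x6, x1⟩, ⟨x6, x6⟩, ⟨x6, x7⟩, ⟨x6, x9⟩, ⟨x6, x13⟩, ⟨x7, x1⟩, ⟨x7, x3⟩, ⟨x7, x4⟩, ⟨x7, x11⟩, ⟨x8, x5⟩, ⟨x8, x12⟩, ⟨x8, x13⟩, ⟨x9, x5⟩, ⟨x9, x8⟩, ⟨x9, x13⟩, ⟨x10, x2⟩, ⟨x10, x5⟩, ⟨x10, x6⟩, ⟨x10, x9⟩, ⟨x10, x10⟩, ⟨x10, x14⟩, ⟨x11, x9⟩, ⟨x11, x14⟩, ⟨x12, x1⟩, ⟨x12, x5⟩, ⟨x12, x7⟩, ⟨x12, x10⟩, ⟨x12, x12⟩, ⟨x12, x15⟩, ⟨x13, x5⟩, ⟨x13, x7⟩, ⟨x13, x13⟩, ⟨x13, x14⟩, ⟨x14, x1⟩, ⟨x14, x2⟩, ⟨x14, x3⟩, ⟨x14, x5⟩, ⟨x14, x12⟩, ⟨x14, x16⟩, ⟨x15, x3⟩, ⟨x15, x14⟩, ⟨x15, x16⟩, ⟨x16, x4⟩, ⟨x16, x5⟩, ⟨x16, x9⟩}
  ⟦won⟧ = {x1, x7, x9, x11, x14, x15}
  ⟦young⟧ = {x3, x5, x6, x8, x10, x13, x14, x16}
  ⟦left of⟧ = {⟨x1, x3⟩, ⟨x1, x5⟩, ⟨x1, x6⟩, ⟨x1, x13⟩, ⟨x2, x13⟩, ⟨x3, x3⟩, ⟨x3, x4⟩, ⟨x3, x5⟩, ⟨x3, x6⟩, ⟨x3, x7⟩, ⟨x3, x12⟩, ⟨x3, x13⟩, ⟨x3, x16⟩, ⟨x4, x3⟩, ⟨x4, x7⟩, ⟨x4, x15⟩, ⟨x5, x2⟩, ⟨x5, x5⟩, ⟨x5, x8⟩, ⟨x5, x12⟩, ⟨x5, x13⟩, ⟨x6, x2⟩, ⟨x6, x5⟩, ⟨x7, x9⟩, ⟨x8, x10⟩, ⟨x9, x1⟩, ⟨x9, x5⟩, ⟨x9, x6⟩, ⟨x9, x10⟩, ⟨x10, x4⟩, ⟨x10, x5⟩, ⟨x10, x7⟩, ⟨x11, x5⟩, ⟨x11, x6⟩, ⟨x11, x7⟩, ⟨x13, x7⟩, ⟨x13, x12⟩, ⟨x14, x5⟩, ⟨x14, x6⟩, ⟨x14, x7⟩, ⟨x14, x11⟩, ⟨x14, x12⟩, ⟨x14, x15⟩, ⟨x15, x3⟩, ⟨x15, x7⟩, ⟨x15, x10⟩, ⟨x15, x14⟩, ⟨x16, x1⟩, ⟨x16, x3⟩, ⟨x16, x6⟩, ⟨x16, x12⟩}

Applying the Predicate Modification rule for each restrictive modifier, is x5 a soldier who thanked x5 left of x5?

yes

⟦who thanked x5⟧ = {x : ⟨x, x5⟩ ∈ ⟦thanked⟧} = {x3, x5, x8, x9, x10, x12, x13, x14, x16}
⟦left of x5⟧ = {x : ⟨x, x5⟩ ∈ ⟦left of⟧} = {x1, x3, x5, x6, x9, x10, x11, x14}
⟦soldier⟧ = {x3, x4, x5, x6, x7, x13, x14, x15, x16}
… ∩ ⟦who thanked x5⟧ = {x3, x4, x5, x6, x7, x13, x14, x15, x16} ∩ {x3, x5, x8, x9, x10, x12, x13, x14, x16} = {x3, x5, x13, x14, x16}
… ∩ ⟦left of x5⟧ = {x3, x5, x13, x14, x16} ∩ {x1, x3, x5, x6, x9, x10, x11, x14} = {x3, x5, x14}
⟦soldier who thanked x5 left of x5⟧ = {x3, x5, x14}; x5 ∈ this set.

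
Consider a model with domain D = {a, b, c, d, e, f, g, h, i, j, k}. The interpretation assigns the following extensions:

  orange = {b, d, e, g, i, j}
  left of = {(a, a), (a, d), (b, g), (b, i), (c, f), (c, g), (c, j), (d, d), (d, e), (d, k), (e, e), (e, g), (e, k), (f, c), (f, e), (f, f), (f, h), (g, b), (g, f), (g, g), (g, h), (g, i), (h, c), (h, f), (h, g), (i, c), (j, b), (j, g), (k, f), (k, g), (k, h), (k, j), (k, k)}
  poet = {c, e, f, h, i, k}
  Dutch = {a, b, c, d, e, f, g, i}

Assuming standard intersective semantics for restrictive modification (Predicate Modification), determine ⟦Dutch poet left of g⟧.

{c, e}

⟦left of g⟧ = {x : ⟨x, g⟩ ∈ ⟦left of⟧} = {b, c, e, g, h, j, k}
⟦poet⟧ = {c, e, f, h, i, k}
… ∩ ⟦left of g⟧ = {c, e, f, h, i, k} ∩ {b, c, e, g, h, j, k} = {c, e, h, k}
… ∩ ⟦Dutch⟧ = {c, e, h, k} ∩ {a, b, c, d, e, f, g, i} = {c, e}
So ⟦Dutch poet left of g⟧ = {c, e}.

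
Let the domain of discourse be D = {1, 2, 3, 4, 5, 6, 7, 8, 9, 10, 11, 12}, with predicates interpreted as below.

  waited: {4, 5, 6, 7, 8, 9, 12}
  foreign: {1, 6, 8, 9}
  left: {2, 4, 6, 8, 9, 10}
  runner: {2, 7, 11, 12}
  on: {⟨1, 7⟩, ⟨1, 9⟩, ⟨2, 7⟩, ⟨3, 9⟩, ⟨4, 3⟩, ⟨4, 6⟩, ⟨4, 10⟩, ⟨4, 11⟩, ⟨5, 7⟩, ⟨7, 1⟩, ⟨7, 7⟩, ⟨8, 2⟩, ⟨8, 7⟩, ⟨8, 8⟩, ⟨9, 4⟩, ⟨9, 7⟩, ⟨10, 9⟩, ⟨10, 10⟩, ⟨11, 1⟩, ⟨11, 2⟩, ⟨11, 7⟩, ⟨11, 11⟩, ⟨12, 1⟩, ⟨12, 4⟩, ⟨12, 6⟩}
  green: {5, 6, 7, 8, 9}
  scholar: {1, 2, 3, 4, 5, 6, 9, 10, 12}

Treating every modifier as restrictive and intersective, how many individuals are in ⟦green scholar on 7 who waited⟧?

2

⟦on 7⟧ = {x : ⟨x, 7⟩ ∈ ⟦on⟧} = {1, 2, 5, 7, 8, 9, 11}
⟦who waited⟧ = ⟦waited⟧ = {4, 5, 6, 7, 8, 9, 12}
⟦scholar⟧ = {1, 2, 3, 4, 5, 6, 9, 10, 12}
… ∩ ⟦on 7⟧ = {1, 2, 3, 4, 5, 6, 9, 10, 12} ∩ {1, 2, 5, 7, 8, 9, 11} = {1, 2, 5, 9}
… ∩ ⟦who waited⟧ = {1, 2, 5, 9} ∩ {4, 5, 6, 7, 8, 9, 12} = {5, 9}
… ∩ ⟦green⟧ = {5, 9} ∩ {5, 6, 7, 8, 9} = {5, 9}
⟦green scholar on 7 who waited⟧ = {5, 9}, so the cardinality is 2.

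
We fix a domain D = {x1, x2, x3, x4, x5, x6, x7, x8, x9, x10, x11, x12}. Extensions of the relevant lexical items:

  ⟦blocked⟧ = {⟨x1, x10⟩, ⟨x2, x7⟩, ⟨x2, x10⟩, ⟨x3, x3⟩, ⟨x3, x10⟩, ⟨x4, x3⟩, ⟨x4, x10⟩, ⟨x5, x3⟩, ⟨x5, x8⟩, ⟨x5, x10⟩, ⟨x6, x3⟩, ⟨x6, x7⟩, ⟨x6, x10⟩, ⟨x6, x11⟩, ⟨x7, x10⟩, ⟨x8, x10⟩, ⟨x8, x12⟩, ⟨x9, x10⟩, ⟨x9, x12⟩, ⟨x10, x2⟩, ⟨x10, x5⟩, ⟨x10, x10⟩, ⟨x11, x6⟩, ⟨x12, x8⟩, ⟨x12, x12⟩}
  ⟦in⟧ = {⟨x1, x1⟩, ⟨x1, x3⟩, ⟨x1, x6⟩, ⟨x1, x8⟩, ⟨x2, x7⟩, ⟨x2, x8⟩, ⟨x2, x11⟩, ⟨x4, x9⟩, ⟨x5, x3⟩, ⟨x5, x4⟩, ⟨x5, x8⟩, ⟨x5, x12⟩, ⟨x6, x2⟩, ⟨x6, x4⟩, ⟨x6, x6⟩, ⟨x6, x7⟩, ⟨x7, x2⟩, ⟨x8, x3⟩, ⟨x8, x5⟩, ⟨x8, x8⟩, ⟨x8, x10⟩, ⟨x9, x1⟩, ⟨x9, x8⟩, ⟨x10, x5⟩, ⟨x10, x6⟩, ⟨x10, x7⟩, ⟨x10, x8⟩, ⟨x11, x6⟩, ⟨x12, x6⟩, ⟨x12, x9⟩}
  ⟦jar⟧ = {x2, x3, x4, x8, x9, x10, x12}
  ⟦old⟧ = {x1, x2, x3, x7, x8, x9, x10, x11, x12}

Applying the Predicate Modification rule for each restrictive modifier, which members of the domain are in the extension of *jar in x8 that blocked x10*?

{x2, x8, x9, x10}

⟦in x8⟧ = {x : ⟨x, x8⟩ ∈ ⟦in⟧} = {x1, x2, x5, x8, x9, x10}
⟦that blocked x10⟧ = {x : ⟨x, x10⟩ ∈ ⟦blocked⟧} = {x1, x2, x3, x4, x5, x6, x7, x8, x9, x10}
⟦jar⟧ = {x2, x3, x4, x8, x9, x10, x12}
… ∩ ⟦in x8⟧ = {x2, x3, x4, x8, x9, x10, x12} ∩ {x1, x2, x5, x8, x9, x10} = {x2, x8, x9, x10}
… ∩ ⟦that blocked x10⟧ = {x2, x8, x9, x10} ∩ {x1, x2, x3, x4, x5, x6, x7, x8, x9, x10} = {x2, x8, x9, x10}
So ⟦jar in x8 that blocked x10⟧ = {x2, x8, x9, x10}.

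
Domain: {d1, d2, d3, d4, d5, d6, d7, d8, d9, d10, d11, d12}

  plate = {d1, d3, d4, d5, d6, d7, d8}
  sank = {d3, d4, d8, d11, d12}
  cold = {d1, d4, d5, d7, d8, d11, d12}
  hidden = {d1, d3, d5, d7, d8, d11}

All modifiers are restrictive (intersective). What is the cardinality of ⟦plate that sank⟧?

3

⟦that sank⟧ = ⟦sank⟧ = {d3, d4, d8, d11, d12}
⟦plate⟧ = {d1, d3, d4, d5, d6, d7, d8}
… ∩ ⟦that sank⟧ = {d1, d3, d4, d5, d6, d7, d8} ∩ {d3, d4, d8, d11, d12} = {d3, d4, d8}
⟦plate that sank⟧ = {d3, d4, d8}, so the cardinality is 3.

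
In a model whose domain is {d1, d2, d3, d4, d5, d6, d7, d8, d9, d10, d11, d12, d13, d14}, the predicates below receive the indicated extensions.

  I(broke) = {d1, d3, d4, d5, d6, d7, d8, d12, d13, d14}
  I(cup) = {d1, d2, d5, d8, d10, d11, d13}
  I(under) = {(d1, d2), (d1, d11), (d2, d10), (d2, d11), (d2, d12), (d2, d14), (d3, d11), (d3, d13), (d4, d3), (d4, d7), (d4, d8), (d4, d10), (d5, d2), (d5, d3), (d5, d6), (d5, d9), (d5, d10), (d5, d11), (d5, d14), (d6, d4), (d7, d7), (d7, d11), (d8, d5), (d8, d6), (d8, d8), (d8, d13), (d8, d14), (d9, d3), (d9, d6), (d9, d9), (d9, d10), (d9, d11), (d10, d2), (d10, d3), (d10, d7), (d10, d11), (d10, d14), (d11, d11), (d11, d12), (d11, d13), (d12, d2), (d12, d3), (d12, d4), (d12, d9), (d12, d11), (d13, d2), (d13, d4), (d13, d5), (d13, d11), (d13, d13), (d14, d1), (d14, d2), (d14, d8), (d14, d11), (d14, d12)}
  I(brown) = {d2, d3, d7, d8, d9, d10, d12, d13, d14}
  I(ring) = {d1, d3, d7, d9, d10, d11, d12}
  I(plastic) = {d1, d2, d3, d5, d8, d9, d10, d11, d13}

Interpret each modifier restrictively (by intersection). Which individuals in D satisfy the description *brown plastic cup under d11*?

{d2, d10, d13}

⟦under d11⟧ = {x : ⟨x, d11⟩ ∈ ⟦under⟧} = {d1, d2, d3, d5, d7, d9, d10, d11, d12, d13, d14}
⟦cup⟧ = {d1, d2, d5, d8, d10, d11, d13}
… ∩ ⟦under d11⟧ = {d1, d2, d5, d8, d10, d11, d13} ∩ {d1, d2, d3, d5, d7, d9, d10, d11, d12, d13, d14} = {d1, d2, d5, d10, d11, d13}
… ∩ ⟦brown⟧ = {d1, d2, d5, d10, d11, d13} ∩ {d2, d3, d7, d8, d9, d10, d12, d13, d14} = {d2, d10, d13}
… ∩ ⟦plastic⟧ = {d2, d10, d13} ∩ {d1, d2, d3, d5, d8, d9, d10, d11, d13} = {d2, d10, d13}
So ⟦brown plastic cup under d11⟧ = {d2, d10, d13}.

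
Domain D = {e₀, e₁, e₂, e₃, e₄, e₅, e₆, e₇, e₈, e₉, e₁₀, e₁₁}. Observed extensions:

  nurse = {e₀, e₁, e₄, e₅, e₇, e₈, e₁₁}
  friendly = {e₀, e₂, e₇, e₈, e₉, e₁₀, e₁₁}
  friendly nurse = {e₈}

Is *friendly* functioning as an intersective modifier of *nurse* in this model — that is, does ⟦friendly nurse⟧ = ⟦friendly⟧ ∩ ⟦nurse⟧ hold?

⟦friendly⟧ ∩ ⟦nurse⟧ = {e₀, e₂, e₇, e₈, e₉, e₁₀, e₁₁} ∩ {e₀, e₁, e₄, e₅, e₇, e₈, e₁₁} = {e₀, e₇, e₈, e₁₁}
Observed ⟦friendly nurse⟧ = {e₈}.
These differ, so the modifier is not intersective in this model.

no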